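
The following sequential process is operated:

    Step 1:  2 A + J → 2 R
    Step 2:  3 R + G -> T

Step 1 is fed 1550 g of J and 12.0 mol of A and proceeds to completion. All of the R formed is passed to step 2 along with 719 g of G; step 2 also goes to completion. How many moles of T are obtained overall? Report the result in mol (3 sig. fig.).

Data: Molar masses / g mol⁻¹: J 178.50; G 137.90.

4.00 mol

Step 1:
n(J) = 1550 / 178.50 = 8.683 mol
n(A) = 12.00 mol
n/ν for J = 8.683/1 = 8.683
n/ν for A = 12.00/2 = 6.000
Smallest n/ν is A → limiting reagent.
n(R) produced = (2/2) × 12.00 = 12.00 mol
Step 2:
n(R) available = 12.00 mol
n(G) = 719.0 / 137.90 = 5.214 mol
n/ν for R = 12.00/3 = 4.000
n/ν for G = 5.214/1 = 5.214
Smallest n/ν is R → limiting reagent.
n(T) = (1/3) × 12.00 = 4.000 mol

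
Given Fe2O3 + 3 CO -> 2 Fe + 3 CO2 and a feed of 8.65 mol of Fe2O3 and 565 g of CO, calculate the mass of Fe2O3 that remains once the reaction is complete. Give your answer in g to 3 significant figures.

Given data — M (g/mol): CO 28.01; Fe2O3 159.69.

n(Fe2O3) = 8.650 mol
n(CO) = 565.0 / 28.01 = 20.17 mol
n/ν → Fe2O3: 8.650, CO: 6.723; CO is limiting.
Fe2O3 consumed = (1/3) × 20.17 = 6.723 mol
Fe2O3 remaining = 8.650 − 6.723 = 1.927 mol
mass = 1.927 × 159.69 = 307.7 g

308 g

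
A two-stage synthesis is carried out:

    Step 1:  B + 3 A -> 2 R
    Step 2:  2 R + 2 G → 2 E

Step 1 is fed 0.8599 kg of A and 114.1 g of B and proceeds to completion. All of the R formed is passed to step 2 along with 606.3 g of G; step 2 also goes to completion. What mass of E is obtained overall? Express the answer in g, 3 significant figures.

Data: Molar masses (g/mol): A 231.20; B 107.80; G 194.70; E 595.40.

1260 g

Step 1:
n(A) = 0.8599×1000 / 231.20 = 3.719 mol
n(B) = 114.1 / 107.80 = 1.058 mol
n/ν for A = 3.719/3 = 1.240
n/ν for B = 1.058/1 = 1.058
Smallest n/ν is B → limiting reagent.
n(R) produced = (2/1) × 1.058 = 2.116 mol
Step 2:
n(R) available = 2.116 mol
n(G) = 606.3 / 194.70 = 3.114 mol
n/ν for R = 2.116/2 = 1.058
n/ν for G = 3.114/2 = 1.557
Smallest n/ν is R → limiting reagent.
n(E) = (2/2) × 2.116 = 2.116 mol
mass = 2.116 × 595.40 = 1260 g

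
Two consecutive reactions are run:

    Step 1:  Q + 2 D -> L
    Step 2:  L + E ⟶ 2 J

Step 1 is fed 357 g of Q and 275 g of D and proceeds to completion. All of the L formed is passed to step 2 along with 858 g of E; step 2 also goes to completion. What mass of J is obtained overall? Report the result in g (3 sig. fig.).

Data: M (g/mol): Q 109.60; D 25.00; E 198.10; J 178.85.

1170 g

Step 1:
n(Q) = 357.0 / 109.60 = 3.257 mol
n(D) = 275.0 / 25.00 = 11.00 mol
n/ν for Q = 3.257/1 = 3.257
n/ν for D = 11.00/2 = 5.500
Smallest n/ν is Q → limiting reagent.
n(L) produced = (1/1) × 3.257 = 3.257 mol
Step 2:
n(L) available = 3.257 mol
n(E) = 858.0 / 198.10 = 4.331 mol
n/ν for L = 3.257/1 = 3.257
n/ν for E = 4.331/1 = 4.331
Smallest n/ν is L → limiting reagent.
n(J) = (2/1) × 3.257 = 6.514 mol
mass = 6.514 × 178.85 = 1165 g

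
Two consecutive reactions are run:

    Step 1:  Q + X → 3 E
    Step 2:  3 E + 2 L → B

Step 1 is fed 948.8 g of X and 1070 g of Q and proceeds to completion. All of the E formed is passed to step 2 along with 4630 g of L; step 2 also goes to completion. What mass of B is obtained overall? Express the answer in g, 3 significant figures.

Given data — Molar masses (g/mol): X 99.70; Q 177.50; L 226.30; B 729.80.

Step 1:
n(X) = 948.8 / 99.70 = 9.517 mol
n(Q) = 1070 / 177.50 = 6.028 mol
n/ν for X = 9.517/1 = 9.517
n/ν for Q = 6.028/1 = 6.028
Smallest n/ν is Q → limiting reagent.
n(E) produced = (3/1) × 6.028 = 18.08 mol
Step 2:
n(E) available = 18.08 mol
n(L) = 4630 / 226.30 = 20.46 mol
n/ν for E = 18.08/3 = 6.027
n/ν for L = 20.46/2 = 10.23
Smallest n/ν is E → limiting reagent.
n(B) = (1/3) × 18.08 = 6.027 mol
mass = 6.027 × 729.80 = 4399 g

4400 g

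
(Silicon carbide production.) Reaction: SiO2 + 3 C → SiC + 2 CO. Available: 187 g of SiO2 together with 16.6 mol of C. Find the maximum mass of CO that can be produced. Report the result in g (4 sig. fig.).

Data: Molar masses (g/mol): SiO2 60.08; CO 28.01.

174.4 g

n(SiO2) = 187.0 / 60.08 = 3.113 mol
n(C) = 16.60 mol
n/ν → SiO2: 3.113, C: 5.533; SiO2 is limiting.
n(CO) = (2/1) × 3.113 = 6.226 mol
mass = 6.226 × 28.01 = 174.4 g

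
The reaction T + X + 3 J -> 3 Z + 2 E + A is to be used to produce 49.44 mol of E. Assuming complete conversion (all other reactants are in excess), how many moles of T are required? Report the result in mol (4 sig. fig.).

n(E) = 49.44 mol
n(T) = (1/2) × 49.44 = 24.72 mol

24.72 mol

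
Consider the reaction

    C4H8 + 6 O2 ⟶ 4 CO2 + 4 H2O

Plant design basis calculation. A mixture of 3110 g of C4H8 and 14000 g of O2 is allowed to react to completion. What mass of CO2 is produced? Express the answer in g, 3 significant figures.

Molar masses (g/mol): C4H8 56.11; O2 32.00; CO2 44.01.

9760 g

n(C4H8) = 3110 / 56.11 = 55.43 mol
n(O2) = 14000 / 32.00 = 437.5 mol
n/ν → C4H8: 55.43, O2: 72.92; C4H8 is limiting.
n(CO2) = (4/1) × 55.43 = 221.7 mol
mass = 221.7 × 44.01 = 9757 g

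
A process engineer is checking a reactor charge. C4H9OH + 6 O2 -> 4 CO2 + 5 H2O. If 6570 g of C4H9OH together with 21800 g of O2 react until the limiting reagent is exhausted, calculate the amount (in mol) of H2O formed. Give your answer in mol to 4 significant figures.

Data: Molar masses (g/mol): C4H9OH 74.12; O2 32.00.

n(C4H9OH) = 6570 / 74.12 = 88.64 mol
n(O2) = 21800 / 32.00 = 681.3 mol
n/ν for C4H9OH = 88.64/1 = 88.64
n/ν for O2 = 681.3/6 = 113.6
Smallest n/ν is C4H9OH → limiting reagent.
n(H2O) = (5/1) × 88.64 = 443.2 mol

443.2 mol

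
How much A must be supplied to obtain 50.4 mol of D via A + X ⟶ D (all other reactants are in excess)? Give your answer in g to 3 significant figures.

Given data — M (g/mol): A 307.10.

n(D) = 50.40 mol
n(A) = (1/1) × 50.40 = 50.40 mol
mass = 50.40 × 307.10 = 15480 g

15500 g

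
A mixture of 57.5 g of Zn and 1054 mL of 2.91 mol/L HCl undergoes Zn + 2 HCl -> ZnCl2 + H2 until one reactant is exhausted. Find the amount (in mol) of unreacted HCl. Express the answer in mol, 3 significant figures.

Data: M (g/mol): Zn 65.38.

1.31 mol

n(Zn) = 57.50 / 65.38 = 0.8795 mol
n(HCl) = 2.91 × 1054/1000 = 3.067 mol
n/ν for Zn = 0.8795/1 = 0.8795
n/ν for HCl = 3.067/2 = 1.534
Smallest n/ν is Zn → limiting reagent.
HCl consumed = (2/1) × 0.8795 = 1.759 mol
HCl remaining = 3.067 − 1.759 = 1.308 mol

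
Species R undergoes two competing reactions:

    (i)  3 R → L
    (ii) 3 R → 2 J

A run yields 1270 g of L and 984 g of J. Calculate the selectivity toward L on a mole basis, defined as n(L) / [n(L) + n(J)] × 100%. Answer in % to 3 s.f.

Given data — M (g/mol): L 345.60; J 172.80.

39.2 %

n(L) = 1270 / 345.60 = 3.675 mol
n(J) = 984 / 172.80 = 5.694 mol
selectivity = 3.675/(3.675+5.694) × 100 = 39.23 %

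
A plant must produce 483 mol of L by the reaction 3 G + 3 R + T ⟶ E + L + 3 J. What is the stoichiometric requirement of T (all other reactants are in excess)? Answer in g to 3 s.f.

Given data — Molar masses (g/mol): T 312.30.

n(L) = 483.0 mol
n(T) = (1/1) × 483.0 = 483.0 mol
mass = 483.0 × 312.30 = 150800 g

151000 g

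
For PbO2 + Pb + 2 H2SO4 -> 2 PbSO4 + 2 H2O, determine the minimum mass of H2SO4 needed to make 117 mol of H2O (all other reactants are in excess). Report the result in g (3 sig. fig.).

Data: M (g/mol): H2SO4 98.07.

n(H2O) = 117.0 mol
n(H2SO4) = (2/2) × 117.0 = 117.0 mol
mass = 117.0 × 98.07 = 11470 g

11500 g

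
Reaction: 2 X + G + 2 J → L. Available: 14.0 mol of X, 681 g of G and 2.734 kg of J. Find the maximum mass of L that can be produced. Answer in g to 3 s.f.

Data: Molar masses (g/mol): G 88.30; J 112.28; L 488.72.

n(X) = 14.00 mol
n(G) = 681.0 / 88.30 = 7.712 mol
n(J) = 2.734×1000 / 112.28 = 24.35 mol
n/ν for X = 14.00/2 = 7.000
n/ν for G = 7.712/1 = 7.712
n/ν for J = 24.35/2 = 12.18
Smallest n/ν is X → limiting reagent.
n(L) = (1/2) × 14.00 = 7.000 mol
mass = 7.000 × 488.72 = 3421 g

3420 g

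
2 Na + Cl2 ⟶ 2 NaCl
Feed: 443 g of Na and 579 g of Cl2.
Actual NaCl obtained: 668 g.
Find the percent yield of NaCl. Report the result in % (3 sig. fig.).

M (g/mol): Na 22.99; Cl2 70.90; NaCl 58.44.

70.0 %

n(Na) = 443.0 / 22.99 = 19.27 mol
n(Cl2) = 579.0 / 70.90 = 8.166 mol
n/ν for Na = 19.27/2 = 9.635
n/ν for Cl2 = 8.166/1 = 8.166
Smallest n/ν is Cl2 → limiting reagent.
theoretical n(NaCl) = (2/1) × 8.166 = 16.33 mol → 954.3 g
% yield = 668 / 954.3 × 100 = 70.00 %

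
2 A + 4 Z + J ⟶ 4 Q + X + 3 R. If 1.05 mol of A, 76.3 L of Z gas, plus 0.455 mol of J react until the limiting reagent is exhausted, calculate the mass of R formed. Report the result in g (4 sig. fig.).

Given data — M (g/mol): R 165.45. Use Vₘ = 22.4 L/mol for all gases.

n(A) = 1.050 mol
n(Z) = 76.30 / 22.4 = 3.406 mol
n(J) = 0.4550 mol
n/ν for A = 1.050/2 = 0.5250
n/ν for Z = 3.406/4 = 0.8515
n/ν for J = 0.4550/1 = 0.4550
Smallest n/ν is J → limiting reagent.
n(R) = (3/1) × 0.4550 = 1.365 mol
mass = 1.365 × 165.45 = 225.8 g

225.8 g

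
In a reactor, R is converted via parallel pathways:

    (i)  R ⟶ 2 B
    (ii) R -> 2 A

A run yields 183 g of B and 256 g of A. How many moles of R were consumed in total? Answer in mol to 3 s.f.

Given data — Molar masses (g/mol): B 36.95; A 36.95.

n(B) = 183 / 36.95 = 4.953 mol
n(A) = 256 / 36.95 = 6.928 mol
n(R) via (i) = (1/2)×4.953 = 2.477 mol
n(R) via (ii) = (1/2)×6.928 = 3.464 mol
total n(R) = 2.477 + 3.464 = 5.941 mol

5.94 mol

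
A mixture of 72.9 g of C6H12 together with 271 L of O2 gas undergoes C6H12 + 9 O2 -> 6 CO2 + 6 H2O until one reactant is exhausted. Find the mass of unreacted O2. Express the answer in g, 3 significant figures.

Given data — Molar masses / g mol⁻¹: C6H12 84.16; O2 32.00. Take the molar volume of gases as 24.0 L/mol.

112 g

n(C6H12) = 72.90 / 84.16 = 0.8662 mol
n(O2) = 271.0 / 24.0 = 11.29 mol
n/ν for C6H12 = 0.8662/1 = 0.8662
n/ν for O2 = 11.29/9 = 1.254
Smallest n/ν is C6H12 → limiting reagent.
O2 consumed = (9/1) × 0.8662 = 7.796 mol
O2 remaining = 11.29 − 7.796 = 3.494 mol
mass = 3.494 × 32.00 = 111.8 g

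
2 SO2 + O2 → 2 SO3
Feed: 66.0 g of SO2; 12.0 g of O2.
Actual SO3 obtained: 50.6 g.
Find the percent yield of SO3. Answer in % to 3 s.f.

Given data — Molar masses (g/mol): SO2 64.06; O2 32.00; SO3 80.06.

84.3 %

n(SO2) = 66.00 / 64.06 = 1.030 mol
n(O2) = 12.00 / 32.00 = 0.3750 mol
n/ν for SO2 = 1.030/2 = 0.5150
n/ν for O2 = 0.3750/1 = 0.3750
Smallest n/ν is O2 → limiting reagent.
theoretical n(SO3) = (2/1) × 0.3750 = 0.7500 mol → 60.05 g
% yield = 50.6 / 60.05 × 100 = 84.26 %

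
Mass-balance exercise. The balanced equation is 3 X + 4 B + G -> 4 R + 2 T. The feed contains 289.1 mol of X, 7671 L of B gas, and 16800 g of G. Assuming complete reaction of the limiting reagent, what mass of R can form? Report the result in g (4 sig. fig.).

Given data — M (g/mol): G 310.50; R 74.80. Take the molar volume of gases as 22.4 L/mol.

n(X) = 289.1 mol
n(B) = 7671 / 22.4 = 342.5 mol
n(G) = 16800 / 310.50 = 54.11 mol
n/ν for X = 289.1/3 = 96.37
n/ν for B = 342.5/4 = 85.63
n/ν for G = 54.11/1 = 54.11
Smallest n/ν is G → limiting reagent.
n(R) = (4/1) × 54.11 = 216.4 mol
mass = 216.4 × 74.80 = 16190 g

16190 g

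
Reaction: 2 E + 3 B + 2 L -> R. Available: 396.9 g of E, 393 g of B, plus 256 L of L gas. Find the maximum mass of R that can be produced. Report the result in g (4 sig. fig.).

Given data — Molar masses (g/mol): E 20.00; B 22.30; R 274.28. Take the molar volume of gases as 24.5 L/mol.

n(E) = 396.9 / 20.00 = 19.85 mol
n(B) = 393.0 / 22.30 = 17.62 mol
n(L) = 256.0 / 24.5 = 10.45 mol
n/ν for E = 19.85/2 = 9.925
n/ν for B = 17.62/3 = 5.873
n/ν for L = 10.45/2 = 5.225
Smallest n/ν is L → limiting reagent.
n(R) = (1/2) × 10.45 = 5.225 mol
mass = 5.225 × 274.28 = 1433 g

1433 g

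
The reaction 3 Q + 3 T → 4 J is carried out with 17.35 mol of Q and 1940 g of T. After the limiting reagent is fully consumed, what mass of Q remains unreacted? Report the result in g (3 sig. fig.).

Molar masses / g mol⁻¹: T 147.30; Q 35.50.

n(Q) = 17.35 mol
n(T) = 1940 / 147.30 = 13.17 mol
n/ν for Q = 17.35/3 = 5.783
n/ν for T = 13.17/3 = 4.390
Smallest n/ν is T → limiting reagent.
Q consumed = (3/3) × 13.17 = 13.17 mol
Q remaining = 17.35 − 13.17 = 4.180 mol
mass = 4.180 × 35.50 = 148.4 g

148 g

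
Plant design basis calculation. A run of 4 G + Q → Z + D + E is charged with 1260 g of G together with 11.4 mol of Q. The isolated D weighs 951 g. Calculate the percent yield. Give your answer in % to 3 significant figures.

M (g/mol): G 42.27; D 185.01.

69.0 %

n(G) = 1260 / 42.27 = 29.81 mol
n(Q) = 11.40 mol
n/ν → G: 7.453, Q: 11.40; G is limiting.
theoretical n(D) = (1/4) × 29.81 = 7.453 mol → 1379 g
% yield = 951 / 1379 × 100 = 68.96 %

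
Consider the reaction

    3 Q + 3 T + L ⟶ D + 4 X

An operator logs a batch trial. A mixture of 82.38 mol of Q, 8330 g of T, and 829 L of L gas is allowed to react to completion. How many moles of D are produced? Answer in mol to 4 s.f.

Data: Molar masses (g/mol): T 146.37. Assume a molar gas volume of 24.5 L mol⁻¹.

n(Q) = 82.38 mol
n(T) = 8330 / 146.37 = 56.91 mol
n(L) = 829.0 / 24.5 = 33.84 mol
n/ν → Q: 27.46, T: 18.97, L: 33.84; T is limiting.
n(D) = (1/3) × 56.91 = 18.97 mol

18.97 mol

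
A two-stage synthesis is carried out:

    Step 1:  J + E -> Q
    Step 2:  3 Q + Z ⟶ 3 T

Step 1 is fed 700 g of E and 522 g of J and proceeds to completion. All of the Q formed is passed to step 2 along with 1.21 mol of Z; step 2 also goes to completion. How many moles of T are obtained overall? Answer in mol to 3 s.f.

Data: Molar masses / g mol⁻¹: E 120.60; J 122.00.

Step 1:
n(E) = 700.0 / 120.60 = 5.804 mol
n(J) = 522.0 / 122.00 = 4.279 mol
n/ν for E = 5.804/1 = 5.804
n/ν for J = 4.279/1 = 4.279
Smallest n/ν is J → limiting reagent.
n(Q) produced = (1/1) × 4.279 = 4.279 mol
Step 2:
n(Q) available = 4.279 mol
n(Z) = 1.210 mol
n/ν for Q = 4.279/3 = 1.426
n/ν for Z = 1.210/1 = 1.210
Smallest n/ν is Z → limiting reagent.
n(T) = (3/1) × 1.210 = 3.630 mol

3.63 mol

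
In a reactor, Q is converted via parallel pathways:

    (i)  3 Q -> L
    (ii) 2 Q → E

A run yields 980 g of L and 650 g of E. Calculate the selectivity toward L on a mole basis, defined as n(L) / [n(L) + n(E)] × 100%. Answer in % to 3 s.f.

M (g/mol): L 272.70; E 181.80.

50.1 %

n(L) = 980 / 272.70 = 3.594 mol
n(E) = 650 / 181.80 = 3.575 mol
selectivity = 3.594/(3.594+3.575) × 100 = 50.13 %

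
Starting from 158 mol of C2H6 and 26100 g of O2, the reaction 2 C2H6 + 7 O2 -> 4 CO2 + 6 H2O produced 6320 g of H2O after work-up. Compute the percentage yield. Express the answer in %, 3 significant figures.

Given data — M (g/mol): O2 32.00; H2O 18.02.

n(C2H6) = 158.0 mol
n(O2) = 26100 / 32.00 = 815.6 mol
n/ν for C2H6 = 158.0/2 = 79.00
n/ν for O2 = 815.6/7 = 116.5
Smallest n/ν is C2H6 → limiting reagent.
theoretical n(H2O) = (6/2) × 158.0 = 474.0 mol → 8541 g
% yield = 6320 / 8541 × 100 = 74.00 %

74.0 %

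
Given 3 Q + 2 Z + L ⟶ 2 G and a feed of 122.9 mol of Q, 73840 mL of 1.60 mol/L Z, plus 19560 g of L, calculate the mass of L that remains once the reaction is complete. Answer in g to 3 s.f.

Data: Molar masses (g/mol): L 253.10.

9190 g

n(Q) = 122.9 mol
n(Z) = 1.60 × 73840/1000 = 118.1 mol
n(L) = 19560 / 253.10 = 77.28 mol
n/ν for Q = 122.9/3 = 40.97
n/ν for Z = 118.1/2 = 59.05
n/ν for L = 77.28/1 = 77.28
Smallest n/ν is Q → limiting reagent.
L consumed = (1/3) × 122.9 = 40.97 mol
L remaining = 77.28 − 40.97 = 36.31 mol
mass = 36.31 × 253.10 = 9190 g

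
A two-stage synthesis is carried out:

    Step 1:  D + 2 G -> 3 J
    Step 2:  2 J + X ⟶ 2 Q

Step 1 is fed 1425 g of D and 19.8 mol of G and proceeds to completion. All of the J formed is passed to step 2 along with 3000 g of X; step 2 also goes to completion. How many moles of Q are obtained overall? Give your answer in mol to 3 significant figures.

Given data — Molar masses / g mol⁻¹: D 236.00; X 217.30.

18.1 mol

Step 1:
n(D) = 1425 / 236.00 = 6.038 mol
n(G) = 19.80 mol
n/ν → D: 6.038, G: 9.900; D is limiting.
n(J) produced = (3/1) × 6.038 = 18.11 mol
Step 2:
n(J) available = 18.11 mol
n(X) = 3000 / 217.30 = 13.81 mol
n/ν → J: 9.055, X: 13.81; J is limiting.
n(Q) = (2/2) × 18.11 = 18.11 mol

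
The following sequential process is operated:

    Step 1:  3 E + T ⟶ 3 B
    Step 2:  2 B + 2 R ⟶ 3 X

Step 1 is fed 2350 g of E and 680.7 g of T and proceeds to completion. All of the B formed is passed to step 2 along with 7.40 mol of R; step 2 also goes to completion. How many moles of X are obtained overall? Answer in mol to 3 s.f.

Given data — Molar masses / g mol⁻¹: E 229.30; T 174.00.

11.1 mol

Step 1:
n(E) = 2350 / 229.30 = 10.25 mol
n(T) = 680.7 / 174.00 = 3.912 mol
n/ν → E: 3.417, T: 3.912; E is limiting.
n(B) produced = (3/3) × 10.25 = 10.25 mol
Step 2:
n(B) available = 10.25 mol
n(R) = 7.400 mol
n/ν → B: 5.125, R: 3.700; R is limiting.
n(X) = (3/2) × 7.400 = 11.10 mol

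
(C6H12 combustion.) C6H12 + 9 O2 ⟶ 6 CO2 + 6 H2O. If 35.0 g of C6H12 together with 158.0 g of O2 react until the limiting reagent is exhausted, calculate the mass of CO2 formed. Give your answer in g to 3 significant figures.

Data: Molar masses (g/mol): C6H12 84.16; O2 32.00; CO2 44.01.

n(C6H12) = 35.00 / 84.16 = 0.4159 mol
n(O2) = 158.0 / 32.00 = 4.938 mol
n/ν for C6H12 = 0.4159/1 = 0.4159
n/ν for O2 = 4.938/9 = 0.5487
Smallest n/ν is C6H12 → limiting reagent.
n(CO2) = (6/1) × 0.4159 = 2.495 mol
mass = 2.495 × 44.01 = 109.8 g

110 g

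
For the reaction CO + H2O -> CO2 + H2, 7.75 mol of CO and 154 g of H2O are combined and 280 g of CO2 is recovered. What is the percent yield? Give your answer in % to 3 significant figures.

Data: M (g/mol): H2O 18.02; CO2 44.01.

n(CO) = 7.750 mol
n(H2O) = 154.0 / 18.02 = 8.546 mol
n/ν → CO: 7.750, H2O: 8.546; CO is limiting.
theoretical n(CO2) = (1/1) × 7.750 = 7.750 mol → 341.1 g
% yield = 280 / 341.1 × 100 = 82.09 %

82.1 %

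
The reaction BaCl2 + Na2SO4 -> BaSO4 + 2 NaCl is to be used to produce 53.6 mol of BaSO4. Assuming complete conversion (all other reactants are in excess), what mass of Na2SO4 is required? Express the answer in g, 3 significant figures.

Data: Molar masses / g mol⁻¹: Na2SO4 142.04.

7610 g

n(BaSO4) = 53.60 mol
n(Na2SO4) = (1/1) × 53.60 = 53.60 mol
mass = 53.60 × 142.04 = 7613 g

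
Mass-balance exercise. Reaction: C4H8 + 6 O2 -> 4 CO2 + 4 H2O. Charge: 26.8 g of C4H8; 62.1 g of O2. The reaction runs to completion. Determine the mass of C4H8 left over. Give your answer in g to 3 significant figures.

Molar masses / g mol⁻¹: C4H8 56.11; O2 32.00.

8.65 g

n(C4H8) = 26.80 / 56.11 = 0.4776 mol
n(O2) = 62.10 / 32.00 = 1.941 mol
n/ν for C4H8 = 0.4776/1 = 0.4776
n/ν for O2 = 1.941/6 = 0.3235
Smallest n/ν is O2 → limiting reagent.
C4H8 consumed = (1/6) × 1.941 = 0.3235 mol
C4H8 remaining = 0.4776 − 0.3235 = 0.1541 mol
mass = 0.1541 × 56.11 = 8.647 g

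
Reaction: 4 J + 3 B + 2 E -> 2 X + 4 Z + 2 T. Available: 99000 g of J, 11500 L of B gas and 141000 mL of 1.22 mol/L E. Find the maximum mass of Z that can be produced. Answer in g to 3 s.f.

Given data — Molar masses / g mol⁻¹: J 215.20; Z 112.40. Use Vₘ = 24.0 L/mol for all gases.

n(J) = 99000 / 215.20 = 460.0 mol
n(B) = 11500 / 24.0 = 479.2 mol
n(E) = 1.22 × 141000/1000 = 172.0 mol
n/ν → J: 115.0, B: 159.7, E: 86.00; E is limiting.
n(Z) = (4/2) × 172.0 = 344.0 mol
mass = 344.0 × 112.40 = 38670 g

38700 g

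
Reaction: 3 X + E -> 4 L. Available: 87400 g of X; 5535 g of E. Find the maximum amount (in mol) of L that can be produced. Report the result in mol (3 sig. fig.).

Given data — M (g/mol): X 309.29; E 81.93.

270 mol

n(X) = 87400 / 309.29 = 282.6 mol
n(E) = 5535 / 81.93 = 67.56 mol
n/ν → X: 94.20, E: 67.56; E is limiting.
n(L) = (4/1) × 67.56 = 270.2 mol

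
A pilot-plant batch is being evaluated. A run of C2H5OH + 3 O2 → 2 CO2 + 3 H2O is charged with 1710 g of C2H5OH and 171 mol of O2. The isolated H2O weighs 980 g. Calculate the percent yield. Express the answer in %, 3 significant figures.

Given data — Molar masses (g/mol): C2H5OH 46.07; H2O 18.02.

48.8 %

n(C2H5OH) = 1710 / 46.07 = 37.12 mol
n(O2) = 171.0 mol
n/ν → C2H5OH: 37.12, O2: 57.00; C2H5OH is limiting.
theoretical n(H2O) = (3/1) × 37.12 = 111.4 mol → 2007 g
% yield = 980 / 2007 × 100 = 48.83 %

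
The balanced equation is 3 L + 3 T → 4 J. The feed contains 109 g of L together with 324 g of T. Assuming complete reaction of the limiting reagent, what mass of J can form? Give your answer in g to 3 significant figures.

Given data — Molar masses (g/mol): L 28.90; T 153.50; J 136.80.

385 g

n(L) = 109.0 / 28.90 = 3.772 mol
n(T) = 324.0 / 153.50 = 2.111 mol
n/ν for L = 3.772/3 = 1.257
n/ν for T = 2.111/3 = 0.7037
Smallest n/ν is T → limiting reagent.
n(J) = (4/3) × 2.111 = 2.815 mol
mass = 2.815 × 136.80 = 385.1 g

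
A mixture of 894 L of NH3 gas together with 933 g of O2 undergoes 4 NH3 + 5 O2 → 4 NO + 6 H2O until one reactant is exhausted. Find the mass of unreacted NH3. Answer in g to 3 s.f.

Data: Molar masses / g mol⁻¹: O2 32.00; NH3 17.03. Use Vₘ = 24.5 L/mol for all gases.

n(NH3) = 894.0 / 24.5 = 36.49 mol
n(O2) = 933.0 / 32.00 = 29.16 mol
n/ν for NH3 = 36.49/4 = 9.123
n/ν for O2 = 29.16/5 = 5.832
Smallest n/ν is O2 → limiting reagent.
NH3 consumed = (4/5) × 29.16 = 23.33 mol
NH3 remaining = 36.49 − 23.33 = 13.16 mol
mass = 13.16 × 17.03 = 224.1 g

224 g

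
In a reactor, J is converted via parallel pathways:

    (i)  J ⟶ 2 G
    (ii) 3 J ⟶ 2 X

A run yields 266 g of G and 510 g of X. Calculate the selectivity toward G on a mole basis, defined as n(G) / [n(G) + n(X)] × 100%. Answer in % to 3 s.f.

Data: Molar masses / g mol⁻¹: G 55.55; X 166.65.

n(G) = 266 / 55.55 = 4.788 mol
n(X) = 510 / 166.65 = 3.060 mol
selectivity = 4.788/(4.788+3.060) × 100 = 61.01 %

61.0 %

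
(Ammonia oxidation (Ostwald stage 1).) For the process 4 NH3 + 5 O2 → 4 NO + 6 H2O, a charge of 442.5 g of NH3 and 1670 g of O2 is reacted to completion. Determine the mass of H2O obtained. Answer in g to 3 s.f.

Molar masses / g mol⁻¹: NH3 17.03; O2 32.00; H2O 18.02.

702 g

n(NH3) = 442.5 / 17.03 = 25.98 mol
n(O2) = 1670 / 32.00 = 52.19 mol
n/ν → NH3: 6.495, O2: 10.44; NH3 is limiting.
n(H2O) = (6/4) × 25.98 = 38.97 mol
mass = 38.97 × 18.02 = 702.2 g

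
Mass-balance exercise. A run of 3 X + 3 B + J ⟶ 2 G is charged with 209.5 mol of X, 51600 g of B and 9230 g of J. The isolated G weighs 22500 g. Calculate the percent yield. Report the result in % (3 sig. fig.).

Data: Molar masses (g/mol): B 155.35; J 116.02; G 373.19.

43.2 %

n(X) = 209.5 mol
n(B) = 51600 / 155.35 = 332.2 mol
n(J) = 9230 / 116.02 = 79.56 mol
n/ν for X = 209.5/3 = 69.83
n/ν for B = 332.2/3 = 110.7
n/ν for J = 79.56/1 = 79.56
Smallest n/ν is X → limiting reagent.
theoretical n(G) = (2/3) × 209.5 = 139.7 mol → 52130 g
% yield = 22500 / 52130 × 100 = 43.16 %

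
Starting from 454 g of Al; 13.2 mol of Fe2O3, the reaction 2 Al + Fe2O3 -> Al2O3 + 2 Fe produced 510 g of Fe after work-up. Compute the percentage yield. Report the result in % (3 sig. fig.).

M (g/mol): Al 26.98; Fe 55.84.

54.3 %

n(Al) = 454.0 / 26.98 = 16.83 mol
n(Fe2O3) = 13.20 mol
n/ν for Al = 16.83/2 = 8.415
n/ν for Fe2O3 = 13.20/1 = 13.20
Smallest n/ν is Al → limiting reagent.
theoretical n(Fe) = (2/2) × 16.83 = 16.83 mol → 939.8 g
% yield = 510 / 939.8 × 100 = 54.27 %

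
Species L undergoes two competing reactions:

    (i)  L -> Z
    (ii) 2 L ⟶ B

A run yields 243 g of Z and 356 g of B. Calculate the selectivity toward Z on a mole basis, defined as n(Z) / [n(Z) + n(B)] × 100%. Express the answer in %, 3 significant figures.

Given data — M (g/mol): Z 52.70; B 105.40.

n(Z) = 243 / 52.70 = 4.611 mol
n(B) = 356 / 105.40 = 3.378 mol
selectivity = 4.611/(4.611+3.378) × 100 = 57.72 %

57.7 %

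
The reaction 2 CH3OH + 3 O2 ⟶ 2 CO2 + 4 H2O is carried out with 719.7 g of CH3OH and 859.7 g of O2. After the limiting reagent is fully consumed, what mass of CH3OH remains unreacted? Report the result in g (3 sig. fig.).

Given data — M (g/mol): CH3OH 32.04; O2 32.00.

n(CH3OH) = 719.7 / 32.04 = 22.46 mol
n(O2) = 859.7 / 32.00 = 26.87 mol
n/ν for CH3OH = 22.46/2 = 11.23
n/ν for O2 = 26.87/3 = 8.957
Smallest n/ν is O2 → limiting reagent.
CH3OH consumed = (2/3) × 26.87 = 17.91 mol
CH3OH remaining = 22.46 − 17.91 = 4.550 mol
mass = 4.550 × 32.04 = 145.8 g

146 g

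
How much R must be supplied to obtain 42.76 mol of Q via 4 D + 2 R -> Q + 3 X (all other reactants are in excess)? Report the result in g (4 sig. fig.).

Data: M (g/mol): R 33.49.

n(Q) = 42.76 mol
n(R) = (2/1) × 42.76 = 85.52 mol
mass = 85.52 × 33.49 = 2864 g

2864 g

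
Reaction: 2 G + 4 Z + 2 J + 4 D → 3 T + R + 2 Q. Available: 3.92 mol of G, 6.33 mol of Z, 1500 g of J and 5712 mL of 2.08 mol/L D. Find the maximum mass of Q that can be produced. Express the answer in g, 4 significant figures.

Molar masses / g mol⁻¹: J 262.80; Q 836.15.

n(G) = 3.920 mol
n(Z) = 6.330 mol
n(J) = 1500 / 262.80 = 5.708 mol
n(D) = 2.08 × 5712/1000 = 11.88 mol
n/ν → G: 1.960, Z: 1.583, J: 2.854, D: 2.970; Z is limiting.
n(Q) = (2/4) × 6.330 = 3.165 mol
mass = 3.165 × 836.15 = 2646 g

2646 g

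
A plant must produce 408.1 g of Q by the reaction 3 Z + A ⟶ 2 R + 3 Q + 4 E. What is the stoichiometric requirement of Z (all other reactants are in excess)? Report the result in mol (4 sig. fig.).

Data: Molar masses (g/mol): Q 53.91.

n(Q) = 408.1 / 53.91 = 7.570 mol
n(Z) = (3/3) × 7.570 = 7.570 mol

7.570 mol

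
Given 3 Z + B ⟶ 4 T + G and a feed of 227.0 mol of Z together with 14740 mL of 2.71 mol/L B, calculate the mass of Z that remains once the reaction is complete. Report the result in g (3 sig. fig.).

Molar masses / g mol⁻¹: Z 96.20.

n(Z) = 227.0 mol
n(B) = 2.71 × 14740/1000 = 39.95 mol
n/ν → Z: 75.67, B: 39.95; B is limiting.
Z consumed = (3/1) × 39.95 = 119.9 mol
Z remaining = 227.0 − 119.9 = 107.1 mol
mass = 107.1 × 96.20 = 10300 g

10300 g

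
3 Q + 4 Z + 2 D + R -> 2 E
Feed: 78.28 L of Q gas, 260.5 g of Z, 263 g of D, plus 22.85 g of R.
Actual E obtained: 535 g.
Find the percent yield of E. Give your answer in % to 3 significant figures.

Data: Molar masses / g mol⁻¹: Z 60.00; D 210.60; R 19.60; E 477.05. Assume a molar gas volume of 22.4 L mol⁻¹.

n(Q) = 78.28 / 22.4 = 3.495 mol
n(Z) = 260.5 / 60.00 = 4.342 mol
n(D) = 263.0 / 210.60 = 1.249 mol
n(R) = 22.85 / 19.60 = 1.166 mol
n/ν for Q = 3.495/3 = 1.165
n/ν for Z = 4.342/4 = 1.086
n/ν for D = 1.249/2 = 0.6245
n/ν for R = 1.166/1 = 1.166
Smallest n/ν is D → limiting reagent.
theoretical n(E) = (2/2) × 1.249 = 1.249 mol → 595.8 g
% yield = 535 / 595.8 × 100 = 89.80 %

89.8 %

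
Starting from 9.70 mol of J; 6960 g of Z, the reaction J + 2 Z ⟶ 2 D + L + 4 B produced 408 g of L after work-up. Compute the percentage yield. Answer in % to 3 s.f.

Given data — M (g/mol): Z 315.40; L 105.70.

n(J) = 9.700 mol
n(Z) = 6960 / 315.40 = 22.07 mol
n/ν for J = 9.700/1 = 9.700
n/ν for Z = 22.07/2 = 11.04
Smallest n/ν is J → limiting reagent.
theoretical n(L) = (1/1) × 9.700 = 9.700 mol → 1025 g
% yield = 408 / 1025 × 100 = 39.80 %

39.8 %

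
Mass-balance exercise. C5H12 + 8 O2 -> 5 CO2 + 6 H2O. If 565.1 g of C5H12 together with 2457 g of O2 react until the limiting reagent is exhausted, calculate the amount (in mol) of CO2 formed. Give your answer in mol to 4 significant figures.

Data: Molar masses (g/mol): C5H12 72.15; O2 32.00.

n(C5H12) = 565.1 / 72.15 = 7.832 mol
n(O2) = 2457 / 32.00 = 76.78 mol
n/ν for C5H12 = 7.832/1 = 7.832
n/ν for O2 = 76.78/8 = 9.598
Smallest n/ν is C5H12 → limiting reagent.
n(CO2) = (5/1) × 7.832 = 39.16 mol

39.16 mol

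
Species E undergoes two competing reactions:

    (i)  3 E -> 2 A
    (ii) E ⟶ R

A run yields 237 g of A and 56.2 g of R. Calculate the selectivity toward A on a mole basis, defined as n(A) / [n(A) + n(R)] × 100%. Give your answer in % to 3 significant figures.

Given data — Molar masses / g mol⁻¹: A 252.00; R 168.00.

n(A) = 237 / 252.00 = 0.9405 mol
n(R) = 56.2 / 168.00 = 0.3345 mol
selectivity = 0.9405/(0.9405+0.3345) × 100 = 73.76 %

73.8 %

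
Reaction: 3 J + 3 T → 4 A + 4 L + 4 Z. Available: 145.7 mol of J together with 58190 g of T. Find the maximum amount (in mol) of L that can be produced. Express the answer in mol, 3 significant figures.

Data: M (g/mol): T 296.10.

n(J) = 145.7 mol
n(T) = 58190 / 296.10 = 196.5 mol
n/ν → J: 48.57, T: 65.50; J is limiting.
n(L) = (4/3) × 145.7 = 194.3 mol

194 mol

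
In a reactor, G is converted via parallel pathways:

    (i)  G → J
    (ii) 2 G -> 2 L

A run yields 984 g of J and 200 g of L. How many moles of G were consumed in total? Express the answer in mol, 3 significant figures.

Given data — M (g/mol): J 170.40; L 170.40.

n(J) = 984 / 170.40 = 5.775 mol
n(L) = 200 / 170.40 = 1.174 mol
n(G) via (i) = (1/1)×5.775 = 5.775 mol
n(G) via (ii) = (2/2)×1.174 = 1.174 mol
total n(G) = 5.775 + 1.174 = 6.949 mol

6.95 mol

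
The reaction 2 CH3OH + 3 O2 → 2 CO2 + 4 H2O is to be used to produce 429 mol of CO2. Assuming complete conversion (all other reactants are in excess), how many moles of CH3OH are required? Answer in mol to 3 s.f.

429 mol

n(CO2) = 429.0 mol
n(CH3OH) = (2/2) × 429.0 = 429.0 mol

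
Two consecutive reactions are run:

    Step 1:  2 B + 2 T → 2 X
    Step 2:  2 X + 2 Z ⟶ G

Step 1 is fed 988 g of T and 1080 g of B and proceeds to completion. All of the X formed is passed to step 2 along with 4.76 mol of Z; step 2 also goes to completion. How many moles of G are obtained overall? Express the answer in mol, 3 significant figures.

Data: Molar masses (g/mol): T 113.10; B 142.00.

2.38 mol

Step 1:
n(T) = 988.0 / 113.10 = 8.736 mol
n(B) = 1080 / 142.00 = 7.606 mol
n/ν for T = 8.736/2 = 4.368
n/ν for B = 7.606/2 = 3.803
Smallest n/ν is B → limiting reagent.
n(X) produced = (2/2) × 7.606 = 7.606 mol
Step 2:
n(X) available = 7.606 mol
n(Z) = 4.760 mol
n/ν for X = 7.606/2 = 3.803
n/ν for Z = 4.760/2 = 2.380
Smallest n/ν is Z → limiting reagent.
n(G) = (1/2) × 4.760 = 2.380 mol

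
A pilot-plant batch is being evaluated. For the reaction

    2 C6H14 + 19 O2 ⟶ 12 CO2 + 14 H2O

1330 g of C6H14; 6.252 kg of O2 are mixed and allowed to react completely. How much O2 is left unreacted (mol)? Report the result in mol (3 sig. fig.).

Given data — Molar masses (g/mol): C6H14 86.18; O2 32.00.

n(C6H14) = 1330 / 86.18 = 15.43 mol
n(O2) = 6.252×1000 / 32.00 = 195.4 mol
n/ν for C6H14 = 15.43/2 = 7.715
n/ν for O2 = 195.4/19 = 10.28
Smallest n/ν is C6H14 → limiting reagent.
O2 consumed = (19/2) × 15.43 = 146.6 mol
O2 remaining = 195.4 − 146.6 = 48.80 mol

48.8 mol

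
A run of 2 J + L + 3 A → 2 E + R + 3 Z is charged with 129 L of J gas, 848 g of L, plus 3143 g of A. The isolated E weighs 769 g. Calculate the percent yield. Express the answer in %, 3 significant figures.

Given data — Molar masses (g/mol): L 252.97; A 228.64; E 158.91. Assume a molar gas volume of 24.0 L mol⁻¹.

n(J) = 129.0 / 24.0 = 5.375 mol
n(L) = 848.0 / 252.97 = 3.352 mol
n(A) = 3143 / 228.64 = 13.75 mol
n/ν for J = 5.375/2 = 2.688
n/ν for L = 3.352/1 = 3.352
n/ν for A = 13.75/3 = 4.583
Smallest n/ν is J → limiting reagent.
theoretical n(E) = (2/2) × 5.375 = 5.375 mol → 854.1 g
% yield = 769 / 854.1 × 100 = 90.04 %

90.0 %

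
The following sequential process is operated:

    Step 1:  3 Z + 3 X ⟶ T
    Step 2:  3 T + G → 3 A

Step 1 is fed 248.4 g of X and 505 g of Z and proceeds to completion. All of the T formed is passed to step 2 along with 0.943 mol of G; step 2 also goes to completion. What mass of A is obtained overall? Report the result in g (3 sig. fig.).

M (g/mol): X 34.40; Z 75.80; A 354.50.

Step 1:
n(X) = 248.4 / 34.40 = 7.221 mol
n(Z) = 505.0 / 75.80 = 6.662 mol
n/ν for X = 7.221/3 = 2.407
n/ν for Z = 6.662/3 = 2.221
Smallest n/ν is Z → limiting reagent.
n(T) produced = (1/3) × 6.662 = 2.221 mol
Step 2:
n(T) available = 2.221 mol
n(G) = 0.9430 mol
n/ν for T = 2.221/3 = 0.7403
n/ν for G = 0.9430/1 = 0.9430
Smallest n/ν is T → limiting reagent.
n(A) = (3/3) × 2.221 = 2.221 mol
mass = 2.221 × 354.50 = 787.3 g

787 g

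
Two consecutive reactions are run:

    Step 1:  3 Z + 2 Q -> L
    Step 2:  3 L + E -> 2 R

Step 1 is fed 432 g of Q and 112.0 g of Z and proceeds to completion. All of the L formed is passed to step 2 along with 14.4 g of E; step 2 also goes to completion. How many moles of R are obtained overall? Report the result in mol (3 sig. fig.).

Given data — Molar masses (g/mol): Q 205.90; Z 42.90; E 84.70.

0.340 mol

Step 1:
n(Q) = 432.0 / 205.90 = 2.098 mol
n(Z) = 112.0 / 42.90 = 2.611 mol
n/ν → Q: 1.049, Z: 0.8703; Z is limiting.
n(L) produced = (1/3) × 2.611 = 0.8703 mol
Step 2:
n(L) available = 0.8703 mol
n(E) = 14.40 / 84.70 = 0.1700 mol
n/ν → L: 0.2901, E: 0.1700; E is limiting.
n(R) = (2/1) × 0.1700 = 0.3400 mol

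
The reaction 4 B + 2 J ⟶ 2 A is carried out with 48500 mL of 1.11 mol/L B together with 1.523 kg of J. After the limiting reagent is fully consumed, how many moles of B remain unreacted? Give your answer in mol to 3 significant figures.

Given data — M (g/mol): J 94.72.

n(B) = 1.11 × 48500/1000 = 53.84 mol
n(J) = 1.523×1000 / 94.72 = 16.08 mol
n/ν for B = 53.84/4 = 13.46
n/ν for J = 16.08/2 = 8.040
Smallest n/ν is J → limiting reagent.
B consumed = (4/2) × 16.08 = 32.16 mol
B remaining = 53.84 − 32.16 = 21.68 mol

21.7 mol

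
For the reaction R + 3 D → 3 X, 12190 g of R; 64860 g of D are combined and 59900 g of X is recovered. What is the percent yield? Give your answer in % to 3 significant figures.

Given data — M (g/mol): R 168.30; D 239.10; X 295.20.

93.4 %

n(R) = 12190 / 168.30 = 72.43 mol
n(D) = 64860 / 239.10 = 271.3 mol
n/ν for R = 72.43/1 = 72.43
n/ν for D = 271.3/3 = 90.43
Smallest n/ν is R → limiting reagent.
theoretical n(X) = (3/1) × 72.43 = 217.3 mol → 64150 g
% yield = 59900 / 64150 × 100 = 93.37 %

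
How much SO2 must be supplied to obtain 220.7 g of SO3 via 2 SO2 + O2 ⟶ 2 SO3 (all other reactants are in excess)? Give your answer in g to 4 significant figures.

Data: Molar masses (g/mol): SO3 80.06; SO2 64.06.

n(SO3) = 220.7 / 80.06 = 2.757 mol
n(SO2) = (2/2) × 2.757 = 2.757 mol
mass = 2.757 × 64.06 = 176.6 g

176.6 g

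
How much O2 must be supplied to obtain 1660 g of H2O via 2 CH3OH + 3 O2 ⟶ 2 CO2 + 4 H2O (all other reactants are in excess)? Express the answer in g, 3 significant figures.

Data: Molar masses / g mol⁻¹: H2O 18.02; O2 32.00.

n(H2O) = 1660 / 18.02 = 92.12 mol
n(O2) = (3/4) × 92.12 = 69.09 mol
mass = 69.09 × 32.00 = 2211 g

2210 g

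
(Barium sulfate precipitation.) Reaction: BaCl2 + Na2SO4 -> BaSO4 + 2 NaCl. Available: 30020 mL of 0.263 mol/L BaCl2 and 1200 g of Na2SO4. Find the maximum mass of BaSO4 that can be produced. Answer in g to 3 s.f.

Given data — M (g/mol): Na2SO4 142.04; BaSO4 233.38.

1840 g

n(BaCl2) = 0.263 × 30020/1000 = 7.895 mol
n(Na2SO4) = 1200 / 142.04 = 8.448 mol
n/ν for BaCl2 = 7.895/1 = 7.895
n/ν for Na2SO4 = 8.448/1 = 8.448
Smallest n/ν is BaCl2 → limiting reagent.
n(BaSO4) = (1/1) × 7.895 = 7.895 mol
mass = 7.895 × 233.38 = 1843 g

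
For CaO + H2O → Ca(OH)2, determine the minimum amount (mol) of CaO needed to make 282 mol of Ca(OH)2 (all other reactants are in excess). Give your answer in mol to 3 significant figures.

n(Ca(OH)2) = 282.0 mol
n(CaO) = (1/1) × 282.0 = 282.0 mol

282 mol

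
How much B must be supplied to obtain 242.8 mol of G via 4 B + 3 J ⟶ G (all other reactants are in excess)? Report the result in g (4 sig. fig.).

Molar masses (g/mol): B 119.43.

n(G) = 242.8 mol
n(B) = (4/1) × 242.8 = 971.2 mol
mass = 971.2 × 119.43 = 116000 g

116000 g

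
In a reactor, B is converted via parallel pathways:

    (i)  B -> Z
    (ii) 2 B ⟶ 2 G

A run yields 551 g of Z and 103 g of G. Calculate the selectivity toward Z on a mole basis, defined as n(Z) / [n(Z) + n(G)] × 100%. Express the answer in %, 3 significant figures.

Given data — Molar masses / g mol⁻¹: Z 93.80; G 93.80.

84.3 %

n(Z) = 551 / 93.80 = 5.874 mol
n(G) = 103 / 93.80 = 1.098 mol
selectivity = 5.874/(5.874+1.098) × 100 = 84.25 %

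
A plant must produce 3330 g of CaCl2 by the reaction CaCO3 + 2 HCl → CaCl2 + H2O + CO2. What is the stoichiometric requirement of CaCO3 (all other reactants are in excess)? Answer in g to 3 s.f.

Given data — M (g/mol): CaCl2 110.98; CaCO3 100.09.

3000 g

n(CaCl2) = 3330 / 110.98 = 30.01 mol
n(CaCO3) = (1/1) × 30.01 = 30.01 mol
mass = 30.01 × 100.09 = 3004 g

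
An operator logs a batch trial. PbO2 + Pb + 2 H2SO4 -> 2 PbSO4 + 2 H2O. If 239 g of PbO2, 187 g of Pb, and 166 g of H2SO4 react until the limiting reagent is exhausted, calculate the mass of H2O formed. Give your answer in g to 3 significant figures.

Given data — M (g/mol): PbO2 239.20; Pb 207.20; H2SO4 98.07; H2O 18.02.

30.5 g

n(PbO2) = 239.0 / 239.20 = 0.9992 mol
n(Pb) = 187.0 / 207.20 = 0.9025 mol
n(H2SO4) = 166.0 / 98.07 = 1.693 mol
n/ν for PbO2 = 0.9992/1 = 0.9992
n/ν for Pb = 0.9025/1 = 0.9025
n/ν for H2SO4 = 1.693/2 = 0.8465
Smallest n/ν is H2SO4 → limiting reagent.
n(H2O) = (2/2) × 1.693 = 1.693 mol
mass = 1.693 × 18.02 = 30.51 g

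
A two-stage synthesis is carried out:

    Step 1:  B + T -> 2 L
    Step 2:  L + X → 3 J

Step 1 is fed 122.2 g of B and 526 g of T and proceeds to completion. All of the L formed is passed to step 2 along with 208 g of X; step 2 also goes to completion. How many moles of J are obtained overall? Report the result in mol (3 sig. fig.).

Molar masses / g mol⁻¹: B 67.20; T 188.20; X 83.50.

7.47 mol

Step 1:
n(B) = 122.2 / 67.20 = 1.818 mol
n(T) = 526.0 / 188.20 = 2.795 mol
n/ν → B: 1.818, T: 2.795; B is limiting.
n(L) produced = (2/1) × 1.818 = 3.636 mol
Step 2:
n(L) available = 3.636 mol
n(X) = 208.0 / 83.50 = 2.491 mol
n/ν → L: 3.636, X: 2.491; X is limiting.
n(J) = (3/1) × 2.491 = 7.473 mol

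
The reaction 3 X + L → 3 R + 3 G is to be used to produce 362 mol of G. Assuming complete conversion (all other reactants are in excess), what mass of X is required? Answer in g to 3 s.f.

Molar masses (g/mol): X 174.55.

63200 g

n(G) = 362.0 mol
n(X) = (3/3) × 362.0 = 362.0 mol
mass = 362.0 × 174.55 = 63190 g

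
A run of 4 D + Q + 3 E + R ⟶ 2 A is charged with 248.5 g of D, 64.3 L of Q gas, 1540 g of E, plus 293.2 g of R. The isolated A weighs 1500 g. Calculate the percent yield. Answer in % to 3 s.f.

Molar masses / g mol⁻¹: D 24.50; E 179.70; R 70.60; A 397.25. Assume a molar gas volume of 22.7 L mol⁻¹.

n(D) = 248.5 / 24.50 = 10.14 mol
n(Q) = 64.30 / 22.7 = 2.833 mol
n(E) = 1540 / 179.70 = 8.570 mol
n(R) = 293.2 / 70.60 = 4.153 mol
n/ν → D: 2.535, Q: 2.833, E: 2.857, R: 4.153; D is limiting.
theoretical n(A) = (2/4) × 10.14 = 5.070 mol → 2014 g
% yield = 1500 / 2014 × 100 = 74.48 %

74.5 %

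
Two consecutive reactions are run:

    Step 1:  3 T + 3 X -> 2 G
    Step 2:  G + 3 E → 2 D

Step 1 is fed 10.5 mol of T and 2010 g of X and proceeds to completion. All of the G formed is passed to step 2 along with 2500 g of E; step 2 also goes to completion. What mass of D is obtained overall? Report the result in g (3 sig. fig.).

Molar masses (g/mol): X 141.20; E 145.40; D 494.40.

Step 1:
n(T) = 10.50 mol
n(X) = 2010 / 141.20 = 14.24 mol
n/ν for T = 10.50/3 = 3.500
n/ν for X = 14.24/3 = 4.747
Smallest n/ν is T → limiting reagent.
n(G) produced = (2/3) × 10.50 = 7.000 mol
Step 2:
n(G) available = 7.000 mol
n(E) = 2500 / 145.40 = 17.19 mol
n/ν for G = 7.000/1 = 7.000
n/ν for E = 17.19/3 = 5.730
Smallest n/ν is E → limiting reagent.
n(D) = (2/3) × 17.19 = 11.46 mol
mass = 11.46 × 494.40 = 5666 g

5670 g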